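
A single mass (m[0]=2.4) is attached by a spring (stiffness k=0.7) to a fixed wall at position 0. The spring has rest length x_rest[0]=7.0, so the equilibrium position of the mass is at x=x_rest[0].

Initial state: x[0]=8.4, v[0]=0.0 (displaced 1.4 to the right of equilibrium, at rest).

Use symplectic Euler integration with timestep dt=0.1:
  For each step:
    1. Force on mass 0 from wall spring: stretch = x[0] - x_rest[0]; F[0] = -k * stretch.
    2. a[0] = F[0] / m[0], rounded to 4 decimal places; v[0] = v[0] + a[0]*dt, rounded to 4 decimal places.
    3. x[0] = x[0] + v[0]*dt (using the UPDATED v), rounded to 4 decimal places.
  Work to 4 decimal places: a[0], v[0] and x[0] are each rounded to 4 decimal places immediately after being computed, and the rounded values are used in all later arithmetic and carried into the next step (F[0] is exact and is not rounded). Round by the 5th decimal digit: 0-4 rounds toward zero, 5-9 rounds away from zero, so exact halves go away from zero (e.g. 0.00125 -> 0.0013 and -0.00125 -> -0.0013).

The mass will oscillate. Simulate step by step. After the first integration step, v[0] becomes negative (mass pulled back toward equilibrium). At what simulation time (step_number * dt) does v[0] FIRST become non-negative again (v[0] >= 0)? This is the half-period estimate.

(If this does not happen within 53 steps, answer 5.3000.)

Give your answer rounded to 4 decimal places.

Step 0: x=[8.4000] v=[0.0000]
Step 1: x=[8.3959] v=[-0.0408]
Step 2: x=[8.3878] v=[-0.0815]
Step 3: x=[8.3756] v=[-0.1220]
Step 4: x=[8.3594] v=[-0.1621]
Step 5: x=[8.3392] v=[-0.2018]
Step 6: x=[8.3151] v=[-0.2409]
Step 7: x=[8.2872] v=[-0.2793]
Step 8: x=[8.2555] v=[-0.3168]
Step 9: x=[8.2202] v=[-0.3534]
Step 10: x=[8.1813] v=[-0.3890]
Step 11: x=[8.1390] v=[-0.4235]
Step 12: x=[8.0933] v=[-0.4567]
Step 13: x=[8.0444] v=[-0.4886]
Step 14: x=[7.9925] v=[-0.5191]
Step 15: x=[7.9377] v=[-0.5481]
Step 16: x=[7.8802] v=[-0.5755]
Step 17: x=[7.8201] v=[-0.6012]
Step 18: x=[7.7576] v=[-0.6251]
Step 19: x=[7.6929] v=[-0.6472]
Step 20: x=[7.6262] v=[-0.6674]
Step 21: x=[7.5576] v=[-0.6857]
Step 22: x=[7.4874] v=[-0.7020]
Step 23: x=[7.4158] v=[-0.7162]
Step 24: x=[7.3430] v=[-0.7283]
Step 25: x=[7.2692] v=[-0.7383]
Step 26: x=[7.1946] v=[-0.7462]
Step 27: x=[7.1194] v=[-0.7519]
Step 28: x=[7.0439] v=[-0.7554]
Step 29: x=[6.9682] v=[-0.7567]
Step 30: x=[6.8926] v=[-0.7558]
Step 31: x=[6.8173] v=[-0.7527]
Step 32: x=[6.7426] v=[-0.7474]
Step 33: x=[6.6686] v=[-0.7399]
Step 34: x=[6.5956] v=[-0.7302]
Step 35: x=[6.5238] v=[-0.7184]
Step 36: x=[6.4534] v=[-0.7045]
Step 37: x=[6.3845] v=[-0.6886]
Step 38: x=[6.3174] v=[-0.6707]
Step 39: x=[6.2523] v=[-0.6508]
Step 40: x=[6.1894] v=[-0.6290]
Step 41: x=[6.1289] v=[-0.6054]
Step 42: x=[6.0709] v=[-0.5800]
Step 43: x=[6.0156] v=[-0.5529]
Step 44: x=[5.9632] v=[-0.5242]
Step 45: x=[5.9138] v=[-0.4940]
Step 46: x=[5.8676] v=[-0.4623]
Step 47: x=[5.8247] v=[-0.4293]
Step 48: x=[5.7852] v=[-0.3950]
Step 49: x=[5.7492] v=[-0.3596]
Step 50: x=[5.7169] v=[-0.3231]
Step 51: x=[5.6883] v=[-0.2857]
Step 52: x=[5.6636] v=[-0.2474]
Step 53: x=[5.6428] v=[-0.2084]
v[0] did not become non-negative within 53 steps; using fallback time=5.3000

Answer: 5.3000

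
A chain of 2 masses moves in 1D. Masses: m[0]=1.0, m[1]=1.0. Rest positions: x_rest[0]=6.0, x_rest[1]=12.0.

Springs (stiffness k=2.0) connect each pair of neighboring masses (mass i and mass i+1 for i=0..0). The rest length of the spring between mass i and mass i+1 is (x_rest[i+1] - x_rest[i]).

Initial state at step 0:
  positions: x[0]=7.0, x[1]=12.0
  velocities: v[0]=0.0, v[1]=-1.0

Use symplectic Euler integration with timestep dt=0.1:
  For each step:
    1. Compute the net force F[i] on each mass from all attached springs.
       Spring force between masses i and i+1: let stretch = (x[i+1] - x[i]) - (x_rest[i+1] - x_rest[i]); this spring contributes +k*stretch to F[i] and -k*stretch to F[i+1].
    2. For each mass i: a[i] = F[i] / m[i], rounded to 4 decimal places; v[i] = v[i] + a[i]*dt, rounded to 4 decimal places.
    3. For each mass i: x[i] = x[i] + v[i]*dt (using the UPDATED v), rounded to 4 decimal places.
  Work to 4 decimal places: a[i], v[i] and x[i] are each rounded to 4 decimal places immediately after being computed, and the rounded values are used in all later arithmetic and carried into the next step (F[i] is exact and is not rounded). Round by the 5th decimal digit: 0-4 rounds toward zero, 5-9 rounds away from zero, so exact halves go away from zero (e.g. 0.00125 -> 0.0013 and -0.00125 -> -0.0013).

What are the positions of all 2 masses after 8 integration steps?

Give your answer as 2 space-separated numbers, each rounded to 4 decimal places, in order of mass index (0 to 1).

Answer: 6.2851 11.9150

Derivation:
Step 0: x=[7.0000 12.0000] v=[0.0000 -1.0000]
Step 1: x=[6.9800 11.9200] v=[-0.2000 -0.8000]
Step 2: x=[6.9388 11.8612] v=[-0.4120 -0.5880]
Step 3: x=[6.8761 11.8240] v=[-0.6275 -0.3725]
Step 4: x=[6.7923 11.8078] v=[-0.8379 -0.1621]
Step 5: x=[6.6888 11.8113] v=[-1.0348 0.0348]
Step 6: x=[6.5678 11.8323] v=[-1.2103 0.2103]
Step 7: x=[6.4321 11.8680] v=[-1.3574 0.3574]
Step 8: x=[6.2851 11.9150] v=[-1.4702 0.4702]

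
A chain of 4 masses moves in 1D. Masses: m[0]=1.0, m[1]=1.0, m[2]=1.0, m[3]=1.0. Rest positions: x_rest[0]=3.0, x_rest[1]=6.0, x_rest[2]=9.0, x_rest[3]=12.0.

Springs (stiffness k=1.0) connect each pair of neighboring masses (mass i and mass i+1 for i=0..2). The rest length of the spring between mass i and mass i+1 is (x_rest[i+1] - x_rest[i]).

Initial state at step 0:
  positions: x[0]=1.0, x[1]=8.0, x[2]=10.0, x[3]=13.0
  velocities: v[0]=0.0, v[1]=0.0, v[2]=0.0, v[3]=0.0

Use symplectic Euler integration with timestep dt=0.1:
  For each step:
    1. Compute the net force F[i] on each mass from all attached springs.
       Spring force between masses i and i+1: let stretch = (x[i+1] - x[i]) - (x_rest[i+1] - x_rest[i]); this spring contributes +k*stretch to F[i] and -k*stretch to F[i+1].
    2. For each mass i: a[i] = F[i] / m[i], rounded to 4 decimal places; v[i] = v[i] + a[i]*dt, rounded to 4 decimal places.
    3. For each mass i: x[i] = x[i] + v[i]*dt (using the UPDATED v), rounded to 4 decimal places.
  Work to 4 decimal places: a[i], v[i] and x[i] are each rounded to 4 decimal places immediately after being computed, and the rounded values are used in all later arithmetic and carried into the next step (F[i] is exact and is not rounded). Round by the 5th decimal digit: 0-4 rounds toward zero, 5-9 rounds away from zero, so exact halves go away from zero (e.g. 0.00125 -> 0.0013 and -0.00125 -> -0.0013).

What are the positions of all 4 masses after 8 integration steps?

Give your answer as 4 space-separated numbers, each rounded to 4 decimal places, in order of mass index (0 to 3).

Step 0: x=[1.0000 8.0000 10.0000 13.0000] v=[0.0000 0.0000 0.0000 0.0000]
Step 1: x=[1.0400 7.9500 10.0100 13.0000] v=[0.4000 -0.5000 0.1000 0.0000]
Step 2: x=[1.1191 7.8515 10.0293 13.0001] v=[0.7910 -0.9850 0.1930 0.0010]
Step 3: x=[1.2355 7.7075 10.0565 13.0005] v=[1.1642 -1.4405 0.2723 0.0039]
Step 4: x=[1.3866 7.5222 10.0897 13.0015] v=[1.5114 -1.8528 0.3318 0.0095]
Step 5: x=[1.5691 7.3012 10.1263 13.0033] v=[1.8250 -2.2096 0.3662 0.0183]
Step 6: x=[1.7789 7.0512 10.1634 13.0064] v=[2.0982 -2.5003 0.3714 0.0306]
Step 7: x=[2.0114 6.7796 10.1979 13.0110] v=[2.3254 -2.7163 0.3445 0.0463]
Step 8: x=[2.2616 6.4945 10.2263 13.0175] v=[2.5022 -2.8513 0.2840 0.0650]

Answer: 2.2616 6.4945 10.2263 13.0175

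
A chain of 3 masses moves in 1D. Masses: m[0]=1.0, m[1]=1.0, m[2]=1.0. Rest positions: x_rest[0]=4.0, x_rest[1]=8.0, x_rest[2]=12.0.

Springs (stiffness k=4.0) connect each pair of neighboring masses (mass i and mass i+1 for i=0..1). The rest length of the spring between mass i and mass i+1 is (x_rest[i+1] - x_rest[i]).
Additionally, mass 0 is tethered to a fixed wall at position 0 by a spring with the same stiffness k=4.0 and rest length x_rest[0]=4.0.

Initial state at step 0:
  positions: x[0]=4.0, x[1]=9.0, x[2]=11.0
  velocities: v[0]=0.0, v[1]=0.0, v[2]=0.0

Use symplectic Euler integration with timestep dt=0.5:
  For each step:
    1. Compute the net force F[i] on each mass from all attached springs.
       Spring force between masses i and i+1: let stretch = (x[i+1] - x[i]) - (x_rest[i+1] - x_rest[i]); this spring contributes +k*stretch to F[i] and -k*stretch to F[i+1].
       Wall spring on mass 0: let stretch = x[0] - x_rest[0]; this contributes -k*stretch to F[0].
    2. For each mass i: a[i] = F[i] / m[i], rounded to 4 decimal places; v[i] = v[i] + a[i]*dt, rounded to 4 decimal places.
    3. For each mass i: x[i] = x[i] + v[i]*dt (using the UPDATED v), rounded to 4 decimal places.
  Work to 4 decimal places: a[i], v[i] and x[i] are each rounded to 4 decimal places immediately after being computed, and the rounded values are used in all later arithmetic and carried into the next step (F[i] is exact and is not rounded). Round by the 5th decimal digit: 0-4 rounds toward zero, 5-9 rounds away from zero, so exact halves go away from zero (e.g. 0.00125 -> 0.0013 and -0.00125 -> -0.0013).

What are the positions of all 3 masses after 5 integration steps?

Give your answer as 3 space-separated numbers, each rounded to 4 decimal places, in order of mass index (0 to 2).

Step 0: x=[4.0000 9.0000 11.0000] v=[0.0000 0.0000 0.0000]
Step 1: x=[5.0000 6.0000 13.0000] v=[2.0000 -6.0000 4.0000]
Step 2: x=[2.0000 9.0000 12.0000] v=[-6.0000 6.0000 -2.0000]
Step 3: x=[4.0000 8.0000 12.0000] v=[4.0000 -2.0000 0.0000]
Step 4: x=[6.0000 7.0000 12.0000] v=[4.0000 -2.0000 0.0000]
Step 5: x=[3.0000 10.0000 11.0000] v=[-6.0000 6.0000 -2.0000]

Answer: 3.0000 10.0000 11.0000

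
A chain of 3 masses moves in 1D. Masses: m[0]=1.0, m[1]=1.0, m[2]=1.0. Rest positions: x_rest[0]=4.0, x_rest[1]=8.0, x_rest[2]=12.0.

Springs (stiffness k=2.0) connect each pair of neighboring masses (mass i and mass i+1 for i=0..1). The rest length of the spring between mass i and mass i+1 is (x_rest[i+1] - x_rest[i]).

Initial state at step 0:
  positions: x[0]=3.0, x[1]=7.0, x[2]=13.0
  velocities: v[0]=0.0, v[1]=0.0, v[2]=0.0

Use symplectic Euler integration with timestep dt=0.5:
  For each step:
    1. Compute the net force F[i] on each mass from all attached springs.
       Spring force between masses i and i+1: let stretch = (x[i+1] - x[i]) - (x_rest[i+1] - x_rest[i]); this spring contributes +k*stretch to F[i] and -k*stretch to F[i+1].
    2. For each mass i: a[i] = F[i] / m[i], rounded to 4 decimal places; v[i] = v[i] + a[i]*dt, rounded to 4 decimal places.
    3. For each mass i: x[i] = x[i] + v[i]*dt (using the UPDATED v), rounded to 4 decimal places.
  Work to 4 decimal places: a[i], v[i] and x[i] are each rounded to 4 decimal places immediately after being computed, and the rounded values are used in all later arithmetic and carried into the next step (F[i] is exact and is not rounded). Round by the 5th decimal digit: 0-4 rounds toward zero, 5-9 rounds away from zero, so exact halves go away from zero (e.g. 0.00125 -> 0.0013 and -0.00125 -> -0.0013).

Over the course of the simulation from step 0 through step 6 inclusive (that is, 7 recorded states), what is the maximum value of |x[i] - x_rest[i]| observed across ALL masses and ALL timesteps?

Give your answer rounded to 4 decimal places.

Answer: 1.2500

Derivation:
Step 0: x=[3.0000 7.0000 13.0000] v=[0.0000 0.0000 0.0000]
Step 1: x=[3.0000 8.0000 12.0000] v=[0.0000 2.0000 -2.0000]
Step 2: x=[3.5000 8.5000 11.0000] v=[1.0000 1.0000 -2.0000]
Step 3: x=[4.5000 7.7500 10.7500] v=[2.0000 -1.5000 -0.5000]
Step 4: x=[5.1250 6.8750 11.0000] v=[1.2500 -1.7500 0.5000]
Step 5: x=[4.6250 7.1875 11.1875] v=[-1.0000 0.6250 0.3750]
Step 6: x=[3.4063 8.2188 11.3750] v=[-2.4375 2.0625 0.3750]
Max displacement = 1.2500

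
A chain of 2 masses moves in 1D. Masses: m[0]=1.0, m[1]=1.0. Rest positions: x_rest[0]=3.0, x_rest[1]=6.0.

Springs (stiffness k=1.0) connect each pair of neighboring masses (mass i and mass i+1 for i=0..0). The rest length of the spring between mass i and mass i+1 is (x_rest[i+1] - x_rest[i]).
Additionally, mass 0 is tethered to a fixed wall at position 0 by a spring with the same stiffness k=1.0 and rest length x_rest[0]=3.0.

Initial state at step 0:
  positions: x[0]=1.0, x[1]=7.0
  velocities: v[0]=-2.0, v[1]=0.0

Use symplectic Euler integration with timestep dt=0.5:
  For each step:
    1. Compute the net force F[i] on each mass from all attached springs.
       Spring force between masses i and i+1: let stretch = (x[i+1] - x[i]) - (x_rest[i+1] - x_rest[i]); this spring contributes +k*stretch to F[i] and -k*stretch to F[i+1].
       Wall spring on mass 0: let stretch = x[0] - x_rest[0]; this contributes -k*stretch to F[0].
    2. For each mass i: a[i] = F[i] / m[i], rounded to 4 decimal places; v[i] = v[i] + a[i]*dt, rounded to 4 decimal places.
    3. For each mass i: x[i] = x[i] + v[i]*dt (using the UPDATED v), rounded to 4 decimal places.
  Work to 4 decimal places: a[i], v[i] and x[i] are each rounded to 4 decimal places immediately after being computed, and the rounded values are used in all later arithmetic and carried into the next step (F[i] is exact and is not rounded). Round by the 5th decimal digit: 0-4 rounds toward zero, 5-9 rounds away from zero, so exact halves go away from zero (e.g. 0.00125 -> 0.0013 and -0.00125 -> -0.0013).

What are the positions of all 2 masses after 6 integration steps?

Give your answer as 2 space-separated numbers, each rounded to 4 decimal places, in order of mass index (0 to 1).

Answer: 1.7808 4.9173

Derivation:
Step 0: x=[1.0000 7.0000] v=[-2.0000 0.0000]
Step 1: x=[1.2500 6.2500] v=[0.5000 -1.5000]
Step 2: x=[2.4375 5.0000] v=[2.3750 -2.5000]
Step 3: x=[3.6563 3.8594] v=[2.4375 -2.2813]
Step 4: x=[4.0118 3.4180] v=[0.7109 -0.8829]
Step 5: x=[3.2159 3.8750] v=[-1.5919 0.9140]
Step 6: x=[1.7808 4.9173] v=[-2.8703 2.0845]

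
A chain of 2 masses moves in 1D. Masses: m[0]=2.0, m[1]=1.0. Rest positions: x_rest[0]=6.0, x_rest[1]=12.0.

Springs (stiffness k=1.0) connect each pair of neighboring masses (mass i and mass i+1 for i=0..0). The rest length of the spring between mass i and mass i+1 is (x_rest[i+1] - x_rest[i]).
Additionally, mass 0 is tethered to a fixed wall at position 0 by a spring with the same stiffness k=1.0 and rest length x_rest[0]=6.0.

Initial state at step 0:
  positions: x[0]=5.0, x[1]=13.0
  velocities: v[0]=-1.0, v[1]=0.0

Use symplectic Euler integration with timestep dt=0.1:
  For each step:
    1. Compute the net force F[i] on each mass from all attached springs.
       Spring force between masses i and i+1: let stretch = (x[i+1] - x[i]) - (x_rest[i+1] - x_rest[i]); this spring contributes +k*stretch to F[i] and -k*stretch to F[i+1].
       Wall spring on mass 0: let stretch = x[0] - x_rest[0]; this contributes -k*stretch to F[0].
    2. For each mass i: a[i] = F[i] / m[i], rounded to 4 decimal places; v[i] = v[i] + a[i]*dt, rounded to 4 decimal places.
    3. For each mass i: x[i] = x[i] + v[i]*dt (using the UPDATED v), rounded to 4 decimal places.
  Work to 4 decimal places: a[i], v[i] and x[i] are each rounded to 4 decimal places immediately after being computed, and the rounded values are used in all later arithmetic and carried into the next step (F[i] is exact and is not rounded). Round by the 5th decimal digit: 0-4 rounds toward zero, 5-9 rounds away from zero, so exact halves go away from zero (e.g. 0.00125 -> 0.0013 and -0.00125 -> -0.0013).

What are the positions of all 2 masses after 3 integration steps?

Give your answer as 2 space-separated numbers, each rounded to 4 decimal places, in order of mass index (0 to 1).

Step 0: x=[5.0000 13.0000] v=[-1.0000 0.0000]
Step 1: x=[4.9150 12.9800] v=[-0.8500 -0.2000]
Step 2: x=[4.8458 12.9394] v=[-0.6925 -0.4065]
Step 3: x=[4.7928 12.8778] v=[-0.5301 -0.6159]

Answer: 4.7928 12.8778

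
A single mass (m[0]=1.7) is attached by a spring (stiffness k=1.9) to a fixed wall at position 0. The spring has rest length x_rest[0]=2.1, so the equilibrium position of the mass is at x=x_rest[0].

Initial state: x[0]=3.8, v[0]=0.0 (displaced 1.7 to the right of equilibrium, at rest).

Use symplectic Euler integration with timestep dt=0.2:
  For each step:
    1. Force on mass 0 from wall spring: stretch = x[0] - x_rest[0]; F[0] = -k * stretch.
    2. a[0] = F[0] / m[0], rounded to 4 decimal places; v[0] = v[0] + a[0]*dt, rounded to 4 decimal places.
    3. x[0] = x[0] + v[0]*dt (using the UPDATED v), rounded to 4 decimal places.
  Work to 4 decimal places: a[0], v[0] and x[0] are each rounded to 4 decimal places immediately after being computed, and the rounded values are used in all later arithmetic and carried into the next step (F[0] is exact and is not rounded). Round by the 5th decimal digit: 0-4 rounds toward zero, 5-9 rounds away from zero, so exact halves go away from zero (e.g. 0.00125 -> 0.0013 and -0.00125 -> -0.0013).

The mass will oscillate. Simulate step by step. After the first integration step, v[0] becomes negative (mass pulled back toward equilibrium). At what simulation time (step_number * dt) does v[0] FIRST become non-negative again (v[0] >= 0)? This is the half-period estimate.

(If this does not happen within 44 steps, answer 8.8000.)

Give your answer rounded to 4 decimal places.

Answer: 3.0000

Derivation:
Step 0: x=[3.8000] v=[0.0000]
Step 1: x=[3.7240] v=[-0.3800]
Step 2: x=[3.5754] v=[-0.7430]
Step 3: x=[3.3608] v=[-1.0728]
Step 4: x=[3.0899] v=[-1.3546]
Step 5: x=[2.7747] v=[-1.5759]
Step 6: x=[2.4294] v=[-1.7267]
Step 7: x=[2.0693] v=[-1.8003]
Step 8: x=[1.7106] v=[-1.7934]
Step 9: x=[1.3693] v=[-1.7064]
Step 10: x=[1.0607] v=[-1.5431]
Step 11: x=[0.7985] v=[-1.3108]
Step 12: x=[0.5945] v=[-1.0199]
Step 13: x=[0.4578] v=[-0.6834]
Step 14: x=[0.3945] v=[-0.3163]
Step 15: x=[0.4075] v=[0.0649]
First v>=0 after going negative at step 15, time=3.0000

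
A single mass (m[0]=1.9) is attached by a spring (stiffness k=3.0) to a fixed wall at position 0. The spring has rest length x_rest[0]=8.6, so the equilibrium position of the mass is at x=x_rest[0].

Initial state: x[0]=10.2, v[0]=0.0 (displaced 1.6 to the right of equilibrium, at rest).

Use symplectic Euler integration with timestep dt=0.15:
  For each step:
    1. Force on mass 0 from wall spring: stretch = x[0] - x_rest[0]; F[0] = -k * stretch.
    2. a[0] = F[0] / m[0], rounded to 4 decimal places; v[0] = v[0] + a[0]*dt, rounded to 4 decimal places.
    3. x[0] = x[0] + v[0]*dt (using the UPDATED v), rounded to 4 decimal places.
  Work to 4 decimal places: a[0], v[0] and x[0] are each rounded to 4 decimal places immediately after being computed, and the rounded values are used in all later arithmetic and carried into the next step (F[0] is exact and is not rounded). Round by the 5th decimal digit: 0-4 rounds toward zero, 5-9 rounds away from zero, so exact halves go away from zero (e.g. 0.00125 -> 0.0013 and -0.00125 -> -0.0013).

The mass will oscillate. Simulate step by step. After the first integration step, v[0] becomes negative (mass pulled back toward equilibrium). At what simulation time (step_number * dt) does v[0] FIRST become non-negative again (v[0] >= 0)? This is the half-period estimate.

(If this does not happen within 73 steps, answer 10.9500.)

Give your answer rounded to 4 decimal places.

Answer: 2.5500

Derivation:
Step 0: x=[10.2000] v=[0.0000]
Step 1: x=[10.1432] v=[-0.3789]
Step 2: x=[10.0315] v=[-0.7444]
Step 3: x=[9.8690] v=[-1.0834]
Step 4: x=[9.6614] v=[-1.3840]
Step 5: x=[9.4161] v=[-1.6354]
Step 6: x=[9.1418] v=[-1.8287]
Step 7: x=[8.8483] v=[-1.9570]
Step 8: x=[8.5459] v=[-2.0158]
Step 9: x=[8.2455] v=[-2.0030]
Step 10: x=[7.9577] v=[-1.9190]
Step 11: x=[7.6927] v=[-1.7669]
Step 12: x=[7.4599] v=[-1.5520]
Step 13: x=[7.2676] v=[-1.2820]
Step 14: x=[7.1226] v=[-0.9664]
Step 15: x=[7.0301] v=[-0.6165]
Step 16: x=[6.9934] v=[-0.2447]
Step 17: x=[7.0138] v=[0.1358]
First v>=0 after going negative at step 17, time=2.5500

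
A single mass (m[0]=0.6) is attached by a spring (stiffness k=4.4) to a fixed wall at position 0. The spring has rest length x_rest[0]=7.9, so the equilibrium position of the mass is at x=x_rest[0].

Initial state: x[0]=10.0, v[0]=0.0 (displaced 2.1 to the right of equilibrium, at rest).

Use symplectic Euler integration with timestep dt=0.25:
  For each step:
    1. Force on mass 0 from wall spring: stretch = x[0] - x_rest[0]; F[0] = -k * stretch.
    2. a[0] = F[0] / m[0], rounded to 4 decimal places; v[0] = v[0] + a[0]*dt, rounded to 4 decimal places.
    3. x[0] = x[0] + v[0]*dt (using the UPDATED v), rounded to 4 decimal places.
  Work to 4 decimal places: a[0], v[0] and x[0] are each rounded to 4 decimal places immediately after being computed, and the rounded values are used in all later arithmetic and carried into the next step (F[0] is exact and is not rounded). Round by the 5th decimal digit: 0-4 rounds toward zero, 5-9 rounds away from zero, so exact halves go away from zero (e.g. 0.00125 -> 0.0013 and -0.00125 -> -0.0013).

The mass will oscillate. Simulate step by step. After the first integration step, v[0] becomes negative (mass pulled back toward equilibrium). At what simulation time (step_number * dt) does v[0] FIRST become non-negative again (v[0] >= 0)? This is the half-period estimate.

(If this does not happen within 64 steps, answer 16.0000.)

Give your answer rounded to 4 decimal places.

Answer: 1.2500

Derivation:
Step 0: x=[10.0000] v=[0.0000]
Step 1: x=[9.0375] v=[-3.8500]
Step 2: x=[7.5537] v=[-5.9354]
Step 3: x=[6.2286] v=[-5.3005]
Step 4: x=[5.6695] v=[-2.2363]
Step 5: x=[6.1328] v=[1.8530]
First v>=0 after going negative at step 5, time=1.2500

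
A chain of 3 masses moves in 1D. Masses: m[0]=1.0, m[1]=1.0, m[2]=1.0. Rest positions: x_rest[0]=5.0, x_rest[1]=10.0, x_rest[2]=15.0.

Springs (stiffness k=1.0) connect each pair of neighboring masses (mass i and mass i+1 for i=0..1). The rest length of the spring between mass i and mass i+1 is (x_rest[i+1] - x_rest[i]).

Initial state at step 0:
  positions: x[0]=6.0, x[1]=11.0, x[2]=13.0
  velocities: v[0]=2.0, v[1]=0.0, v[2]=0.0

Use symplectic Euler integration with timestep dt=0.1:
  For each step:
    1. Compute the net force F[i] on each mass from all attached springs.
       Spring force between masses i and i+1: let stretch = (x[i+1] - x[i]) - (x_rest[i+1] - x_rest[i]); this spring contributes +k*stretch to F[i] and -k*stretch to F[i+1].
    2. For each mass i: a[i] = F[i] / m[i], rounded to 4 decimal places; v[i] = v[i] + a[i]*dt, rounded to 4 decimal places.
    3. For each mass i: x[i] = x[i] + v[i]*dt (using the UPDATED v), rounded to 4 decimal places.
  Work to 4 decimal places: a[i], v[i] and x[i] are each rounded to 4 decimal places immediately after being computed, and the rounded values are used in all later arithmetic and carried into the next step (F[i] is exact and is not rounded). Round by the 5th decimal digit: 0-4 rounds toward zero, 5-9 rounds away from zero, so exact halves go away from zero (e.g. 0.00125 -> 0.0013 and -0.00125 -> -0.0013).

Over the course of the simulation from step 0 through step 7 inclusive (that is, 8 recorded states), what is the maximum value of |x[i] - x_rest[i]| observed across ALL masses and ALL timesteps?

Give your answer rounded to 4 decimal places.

Answer: 2.2576

Derivation:
Step 0: x=[6.0000 11.0000 13.0000] v=[2.0000 0.0000 0.0000]
Step 1: x=[6.2000 10.9700 13.0300] v=[2.0000 -0.3000 0.3000]
Step 2: x=[6.3977 10.9129 13.0894] v=[1.9770 -0.5710 0.5940]
Step 3: x=[6.5906 10.8324 13.1770] v=[1.9285 -0.8049 0.8764]
Step 4: x=[6.7759 10.7329 13.2912] v=[1.8527 -0.9946 1.1419]
Step 5: x=[6.9507 10.6195 13.4298] v=[1.7484 -1.1345 1.3861]
Step 6: x=[7.1122 10.4975 13.5903] v=[1.6153 -1.2204 1.6051]
Step 7: x=[7.2576 10.3725 13.7699] v=[1.4538 -1.2497 1.7958]
Max displacement = 2.2576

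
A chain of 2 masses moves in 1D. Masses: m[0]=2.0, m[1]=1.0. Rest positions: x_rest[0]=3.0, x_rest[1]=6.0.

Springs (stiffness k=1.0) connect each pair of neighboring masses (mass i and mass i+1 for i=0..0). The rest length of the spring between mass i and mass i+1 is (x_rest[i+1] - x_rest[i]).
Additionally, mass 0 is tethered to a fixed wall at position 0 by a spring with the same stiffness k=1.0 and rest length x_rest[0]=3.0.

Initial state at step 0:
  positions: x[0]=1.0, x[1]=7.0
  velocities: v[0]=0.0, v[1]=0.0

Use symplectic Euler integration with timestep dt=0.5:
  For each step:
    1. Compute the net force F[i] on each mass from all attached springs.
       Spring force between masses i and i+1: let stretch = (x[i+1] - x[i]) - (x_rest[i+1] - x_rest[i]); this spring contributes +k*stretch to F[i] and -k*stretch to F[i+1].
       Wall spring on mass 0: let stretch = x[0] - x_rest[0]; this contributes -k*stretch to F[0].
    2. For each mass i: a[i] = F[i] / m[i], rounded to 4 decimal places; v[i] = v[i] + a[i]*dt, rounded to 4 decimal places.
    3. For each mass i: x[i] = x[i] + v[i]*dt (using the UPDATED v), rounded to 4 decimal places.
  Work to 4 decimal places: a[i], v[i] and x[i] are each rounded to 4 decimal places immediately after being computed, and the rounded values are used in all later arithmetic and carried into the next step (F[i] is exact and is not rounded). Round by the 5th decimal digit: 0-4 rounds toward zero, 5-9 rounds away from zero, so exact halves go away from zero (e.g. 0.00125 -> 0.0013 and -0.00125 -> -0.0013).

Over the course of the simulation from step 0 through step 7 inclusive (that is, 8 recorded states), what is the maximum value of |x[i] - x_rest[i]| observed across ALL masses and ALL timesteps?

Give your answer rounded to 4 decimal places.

Answer: 2.3193

Derivation:
Step 0: x=[1.0000 7.0000] v=[0.0000 0.0000]
Step 1: x=[1.6250 6.2500] v=[1.2500 -1.5000]
Step 2: x=[2.6250 5.0938] v=[2.0000 -2.3125]
Step 3: x=[3.6055 4.0704] v=[1.9610 -2.0469]
Step 4: x=[4.1935 3.6807] v=[1.1759 -0.7794]
Step 5: x=[4.1932 4.1692] v=[-0.0007 0.9770]
Step 6: x=[3.6657 5.4137] v=[-1.0550 2.4890]
Step 7: x=[2.8985 6.9712] v=[-1.5345 3.1150]
Max displacement = 2.3193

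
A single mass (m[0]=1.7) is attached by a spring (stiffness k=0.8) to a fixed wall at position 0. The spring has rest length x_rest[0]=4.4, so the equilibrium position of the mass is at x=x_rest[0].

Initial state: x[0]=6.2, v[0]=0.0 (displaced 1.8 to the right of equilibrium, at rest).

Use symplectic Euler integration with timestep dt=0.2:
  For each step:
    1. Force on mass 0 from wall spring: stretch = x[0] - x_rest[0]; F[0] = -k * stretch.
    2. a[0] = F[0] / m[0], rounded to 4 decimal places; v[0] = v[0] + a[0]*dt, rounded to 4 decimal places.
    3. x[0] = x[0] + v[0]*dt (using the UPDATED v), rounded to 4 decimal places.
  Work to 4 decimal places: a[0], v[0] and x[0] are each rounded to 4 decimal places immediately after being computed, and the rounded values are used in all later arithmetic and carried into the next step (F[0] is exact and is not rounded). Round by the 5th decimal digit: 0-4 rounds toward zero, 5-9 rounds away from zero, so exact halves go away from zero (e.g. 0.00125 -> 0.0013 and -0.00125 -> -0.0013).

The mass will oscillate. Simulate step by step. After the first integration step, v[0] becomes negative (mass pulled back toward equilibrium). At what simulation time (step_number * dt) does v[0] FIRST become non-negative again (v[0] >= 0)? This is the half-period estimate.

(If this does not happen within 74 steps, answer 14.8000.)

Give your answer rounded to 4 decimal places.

Answer: 4.6000

Derivation:
Step 0: x=[6.2000] v=[0.0000]
Step 1: x=[6.1661] v=[-0.1694]
Step 2: x=[6.0990] v=[-0.3356]
Step 3: x=[5.9999] v=[-0.4955]
Step 4: x=[5.8707] v=[-0.6461]
Step 5: x=[5.7138] v=[-0.7845]
Step 6: x=[5.5322] v=[-0.9082]
Step 7: x=[5.3292] v=[-1.0148]
Step 8: x=[5.1087] v=[-1.1023]
Step 9: x=[4.8749] v=[-1.1690]
Step 10: x=[4.6322] v=[-1.2137]
Step 11: x=[4.3851] v=[-1.2356]
Step 12: x=[4.1383] v=[-1.2342]
Step 13: x=[3.8964] v=[-1.2096]
Step 14: x=[3.6640] v=[-1.1622]
Step 15: x=[3.4454] v=[-1.0929]
Step 16: x=[3.2448] v=[-1.0031]
Step 17: x=[3.0659] v=[-0.8944]
Step 18: x=[2.9121] v=[-0.7688]
Step 19: x=[2.7863] v=[-0.6288]
Step 20: x=[2.6909] v=[-0.4769]
Step 21: x=[2.6277] v=[-0.3160]
Step 22: x=[2.5979] v=[-0.1492]
Step 23: x=[2.6020] v=[0.0204]
First v>=0 after going negative at step 23, time=4.6000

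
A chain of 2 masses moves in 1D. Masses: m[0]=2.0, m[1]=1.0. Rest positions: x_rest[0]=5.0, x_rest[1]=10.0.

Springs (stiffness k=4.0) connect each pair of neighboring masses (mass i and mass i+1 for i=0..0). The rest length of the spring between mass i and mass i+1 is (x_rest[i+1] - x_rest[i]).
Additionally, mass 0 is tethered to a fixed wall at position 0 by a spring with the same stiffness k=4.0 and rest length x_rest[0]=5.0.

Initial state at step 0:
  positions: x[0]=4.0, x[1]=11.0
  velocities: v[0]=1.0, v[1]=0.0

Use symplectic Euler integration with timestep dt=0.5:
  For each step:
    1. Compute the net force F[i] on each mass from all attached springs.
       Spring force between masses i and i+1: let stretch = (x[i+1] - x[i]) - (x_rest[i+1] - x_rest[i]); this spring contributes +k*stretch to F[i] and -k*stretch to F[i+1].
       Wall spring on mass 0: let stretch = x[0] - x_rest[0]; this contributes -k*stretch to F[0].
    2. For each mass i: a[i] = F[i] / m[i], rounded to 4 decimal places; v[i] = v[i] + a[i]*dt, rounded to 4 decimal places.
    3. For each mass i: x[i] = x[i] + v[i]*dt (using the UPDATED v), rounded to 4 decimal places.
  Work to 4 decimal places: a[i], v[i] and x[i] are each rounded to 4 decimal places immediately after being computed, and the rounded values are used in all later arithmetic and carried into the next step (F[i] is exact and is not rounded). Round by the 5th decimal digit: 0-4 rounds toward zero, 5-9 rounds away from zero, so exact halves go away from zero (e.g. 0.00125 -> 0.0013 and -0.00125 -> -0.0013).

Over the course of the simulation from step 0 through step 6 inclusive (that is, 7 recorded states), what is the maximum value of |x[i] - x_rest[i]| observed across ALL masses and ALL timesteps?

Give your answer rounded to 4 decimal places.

Step 0: x=[4.0000 11.0000] v=[1.0000 0.0000]
Step 1: x=[6.0000 9.0000] v=[4.0000 -4.0000]
Step 2: x=[6.5000 9.0000] v=[1.0000 0.0000]
Step 3: x=[5.0000 11.5000] v=[-3.0000 5.0000]
Step 4: x=[4.2500 12.5000] v=[-1.5000 2.0000]
Step 5: x=[5.5000 10.2500] v=[2.5000 -4.5000]
Step 6: x=[6.3750 8.2500] v=[1.7500 -4.0000]
Max displacement = 2.5000

Answer: 2.5000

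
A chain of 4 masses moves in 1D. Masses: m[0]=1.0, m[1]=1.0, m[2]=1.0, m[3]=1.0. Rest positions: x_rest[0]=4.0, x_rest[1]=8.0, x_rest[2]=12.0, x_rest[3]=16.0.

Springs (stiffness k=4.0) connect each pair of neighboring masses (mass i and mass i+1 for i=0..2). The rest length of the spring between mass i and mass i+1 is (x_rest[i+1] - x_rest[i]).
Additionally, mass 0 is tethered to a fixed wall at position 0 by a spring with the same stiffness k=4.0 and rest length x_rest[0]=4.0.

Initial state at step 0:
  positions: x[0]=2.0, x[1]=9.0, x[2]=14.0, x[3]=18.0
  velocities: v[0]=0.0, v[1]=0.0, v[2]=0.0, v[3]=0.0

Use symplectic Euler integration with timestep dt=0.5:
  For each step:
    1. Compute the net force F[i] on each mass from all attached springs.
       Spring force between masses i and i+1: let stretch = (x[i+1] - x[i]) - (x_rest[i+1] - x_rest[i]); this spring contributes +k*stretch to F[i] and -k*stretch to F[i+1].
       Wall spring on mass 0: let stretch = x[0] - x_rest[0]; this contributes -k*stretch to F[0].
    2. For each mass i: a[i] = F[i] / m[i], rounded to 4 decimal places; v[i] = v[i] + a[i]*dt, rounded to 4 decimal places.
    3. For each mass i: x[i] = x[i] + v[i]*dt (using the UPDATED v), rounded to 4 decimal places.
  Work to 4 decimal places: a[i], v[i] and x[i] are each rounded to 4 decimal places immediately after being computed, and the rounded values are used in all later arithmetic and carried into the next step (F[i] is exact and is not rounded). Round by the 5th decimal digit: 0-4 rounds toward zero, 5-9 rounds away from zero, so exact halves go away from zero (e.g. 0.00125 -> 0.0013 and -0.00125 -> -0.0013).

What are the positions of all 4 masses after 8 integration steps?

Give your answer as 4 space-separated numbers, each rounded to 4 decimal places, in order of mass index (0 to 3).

Step 0: x=[2.0000 9.0000 14.0000 18.0000] v=[0.0000 0.0000 0.0000 0.0000]
Step 1: x=[7.0000 7.0000 13.0000 18.0000] v=[10.0000 -4.0000 -2.0000 0.0000]
Step 2: x=[5.0000 11.0000 11.0000 17.0000] v=[-4.0000 8.0000 -4.0000 -2.0000]
Step 3: x=[4.0000 9.0000 15.0000 14.0000] v=[-2.0000 -4.0000 8.0000 -6.0000]
Step 4: x=[4.0000 8.0000 12.0000 16.0000] v=[0.0000 -2.0000 -6.0000 4.0000]
Step 5: x=[4.0000 7.0000 9.0000 18.0000] v=[0.0000 -2.0000 -6.0000 4.0000]
Step 6: x=[3.0000 5.0000 13.0000 15.0000] v=[-2.0000 -4.0000 8.0000 -6.0000]
Step 7: x=[1.0000 9.0000 11.0000 14.0000] v=[-4.0000 8.0000 -4.0000 -2.0000]
Step 8: x=[6.0000 7.0000 10.0000 14.0000] v=[10.0000 -4.0000 -2.0000 0.0000]

Answer: 6.0000 7.0000 10.0000 14.0000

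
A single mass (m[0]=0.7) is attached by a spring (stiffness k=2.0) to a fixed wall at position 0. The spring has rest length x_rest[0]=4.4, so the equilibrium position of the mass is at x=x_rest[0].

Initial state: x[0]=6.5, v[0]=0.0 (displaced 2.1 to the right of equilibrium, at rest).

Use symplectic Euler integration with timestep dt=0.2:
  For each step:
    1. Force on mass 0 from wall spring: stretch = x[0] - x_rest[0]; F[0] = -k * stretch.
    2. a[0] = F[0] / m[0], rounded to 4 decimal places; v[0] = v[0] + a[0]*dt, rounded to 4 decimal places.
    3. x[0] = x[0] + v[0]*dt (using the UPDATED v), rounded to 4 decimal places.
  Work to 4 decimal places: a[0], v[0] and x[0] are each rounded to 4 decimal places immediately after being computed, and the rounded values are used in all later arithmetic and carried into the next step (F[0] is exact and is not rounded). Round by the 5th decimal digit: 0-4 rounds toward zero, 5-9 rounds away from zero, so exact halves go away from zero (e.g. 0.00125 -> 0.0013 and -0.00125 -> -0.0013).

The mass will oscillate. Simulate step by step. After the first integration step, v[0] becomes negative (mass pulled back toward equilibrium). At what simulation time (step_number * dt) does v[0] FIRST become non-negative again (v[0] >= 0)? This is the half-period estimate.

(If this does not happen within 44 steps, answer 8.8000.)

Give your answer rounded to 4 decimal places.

Step 0: x=[6.5000] v=[0.0000]
Step 1: x=[6.2600] v=[-1.2000]
Step 2: x=[5.8074] v=[-2.2629]
Step 3: x=[5.1940] v=[-3.0671]
Step 4: x=[4.4898] v=[-3.5208]
Step 5: x=[3.7754] v=[-3.5721]
Step 6: x=[3.1324] v=[-3.2152]
Step 7: x=[2.6342] v=[-2.4909]
Step 8: x=[2.3378] v=[-1.4819]
Step 9: x=[2.2771] v=[-0.3035]
Step 10: x=[2.4590] v=[0.9096]
First v>=0 after going negative at step 10, time=2.0000

Answer: 2.0000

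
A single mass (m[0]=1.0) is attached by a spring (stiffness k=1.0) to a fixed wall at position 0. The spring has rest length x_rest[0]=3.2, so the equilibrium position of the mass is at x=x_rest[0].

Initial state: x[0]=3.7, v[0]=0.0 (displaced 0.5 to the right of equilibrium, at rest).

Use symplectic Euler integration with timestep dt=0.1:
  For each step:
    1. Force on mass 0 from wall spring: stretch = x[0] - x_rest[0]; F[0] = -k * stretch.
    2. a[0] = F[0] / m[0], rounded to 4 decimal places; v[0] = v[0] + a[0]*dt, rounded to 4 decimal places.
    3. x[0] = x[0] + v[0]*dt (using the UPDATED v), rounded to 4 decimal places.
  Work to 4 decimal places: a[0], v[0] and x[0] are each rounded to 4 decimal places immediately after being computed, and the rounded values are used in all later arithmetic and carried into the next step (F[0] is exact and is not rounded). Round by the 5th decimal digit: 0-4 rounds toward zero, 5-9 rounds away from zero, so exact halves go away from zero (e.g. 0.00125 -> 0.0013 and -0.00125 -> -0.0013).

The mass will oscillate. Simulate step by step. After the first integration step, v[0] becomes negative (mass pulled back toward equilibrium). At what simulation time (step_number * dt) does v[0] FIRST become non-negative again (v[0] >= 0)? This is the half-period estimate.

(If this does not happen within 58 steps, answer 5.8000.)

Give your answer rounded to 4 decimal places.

Answer: 3.2000

Derivation:
Step 0: x=[3.7000] v=[0.0000]
Step 1: x=[3.6950] v=[-0.0500]
Step 2: x=[3.6851] v=[-0.0995]
Step 3: x=[3.6703] v=[-0.1480]
Step 4: x=[3.6508] v=[-0.1950]
Step 5: x=[3.6268] v=[-0.2401]
Step 6: x=[3.5985] v=[-0.2828]
Step 7: x=[3.5662] v=[-0.3227]
Step 8: x=[3.5303] v=[-0.3593]
Step 9: x=[3.4911] v=[-0.3923]
Step 10: x=[3.4490] v=[-0.4214]
Step 11: x=[3.4044] v=[-0.4463]
Step 12: x=[3.3577] v=[-0.4667]
Step 13: x=[3.3095] v=[-0.4825]
Step 14: x=[3.2602] v=[-0.4935]
Step 15: x=[3.2103] v=[-0.4995]
Step 16: x=[3.1603] v=[-0.5005]
Step 17: x=[3.1107] v=[-0.4965]
Step 18: x=[3.0619] v=[-0.4876]
Step 19: x=[3.0145] v=[-0.4738]
Step 20: x=[2.9690] v=[-0.4553]
Step 21: x=[2.9258] v=[-0.4322]
Step 22: x=[2.8853] v=[-0.4048]
Step 23: x=[2.8480] v=[-0.3733]
Step 24: x=[2.8142] v=[-0.3381]
Step 25: x=[2.7843] v=[-0.2995]
Step 26: x=[2.7585] v=[-0.2579]
Step 27: x=[2.7371] v=[-0.2138]
Step 28: x=[2.7204] v=[-0.1675]
Step 29: x=[2.7085] v=[-0.1195]
Step 30: x=[2.7015] v=[-0.0704]
Step 31: x=[2.6994] v=[-0.0206]
Step 32: x=[2.7024] v=[0.0295]
First v>=0 after going negative at step 32, time=3.2000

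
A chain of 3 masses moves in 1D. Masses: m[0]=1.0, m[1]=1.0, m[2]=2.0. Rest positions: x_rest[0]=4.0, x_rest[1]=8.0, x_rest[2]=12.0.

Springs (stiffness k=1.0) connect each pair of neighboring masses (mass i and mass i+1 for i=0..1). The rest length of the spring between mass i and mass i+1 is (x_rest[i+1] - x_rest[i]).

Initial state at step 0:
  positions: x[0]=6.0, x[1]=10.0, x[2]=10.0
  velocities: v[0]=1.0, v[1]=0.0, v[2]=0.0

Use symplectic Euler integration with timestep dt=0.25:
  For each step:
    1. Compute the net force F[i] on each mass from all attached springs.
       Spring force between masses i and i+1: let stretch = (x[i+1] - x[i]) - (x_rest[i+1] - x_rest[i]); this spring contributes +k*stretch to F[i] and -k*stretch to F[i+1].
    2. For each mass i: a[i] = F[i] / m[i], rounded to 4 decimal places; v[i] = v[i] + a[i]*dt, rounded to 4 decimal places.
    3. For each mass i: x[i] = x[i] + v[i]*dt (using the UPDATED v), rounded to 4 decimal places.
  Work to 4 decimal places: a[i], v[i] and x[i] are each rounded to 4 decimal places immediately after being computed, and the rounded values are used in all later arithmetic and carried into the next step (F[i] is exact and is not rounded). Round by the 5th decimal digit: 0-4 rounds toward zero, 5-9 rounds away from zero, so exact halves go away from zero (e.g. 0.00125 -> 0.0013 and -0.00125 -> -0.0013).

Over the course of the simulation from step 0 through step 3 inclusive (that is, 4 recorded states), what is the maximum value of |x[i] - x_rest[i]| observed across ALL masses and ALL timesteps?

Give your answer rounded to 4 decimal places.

Answer: 2.6148

Derivation:
Step 0: x=[6.0000 10.0000 10.0000] v=[1.0000 0.0000 0.0000]
Step 1: x=[6.2500 9.7500 10.1250] v=[1.0000 -1.0000 0.5000]
Step 2: x=[6.4688 9.3047 10.3633] v=[0.8750 -1.7813 0.9531]
Step 3: x=[6.6148 8.7483 10.6935] v=[0.5840 -2.2256 1.3208]
Max displacement = 2.6148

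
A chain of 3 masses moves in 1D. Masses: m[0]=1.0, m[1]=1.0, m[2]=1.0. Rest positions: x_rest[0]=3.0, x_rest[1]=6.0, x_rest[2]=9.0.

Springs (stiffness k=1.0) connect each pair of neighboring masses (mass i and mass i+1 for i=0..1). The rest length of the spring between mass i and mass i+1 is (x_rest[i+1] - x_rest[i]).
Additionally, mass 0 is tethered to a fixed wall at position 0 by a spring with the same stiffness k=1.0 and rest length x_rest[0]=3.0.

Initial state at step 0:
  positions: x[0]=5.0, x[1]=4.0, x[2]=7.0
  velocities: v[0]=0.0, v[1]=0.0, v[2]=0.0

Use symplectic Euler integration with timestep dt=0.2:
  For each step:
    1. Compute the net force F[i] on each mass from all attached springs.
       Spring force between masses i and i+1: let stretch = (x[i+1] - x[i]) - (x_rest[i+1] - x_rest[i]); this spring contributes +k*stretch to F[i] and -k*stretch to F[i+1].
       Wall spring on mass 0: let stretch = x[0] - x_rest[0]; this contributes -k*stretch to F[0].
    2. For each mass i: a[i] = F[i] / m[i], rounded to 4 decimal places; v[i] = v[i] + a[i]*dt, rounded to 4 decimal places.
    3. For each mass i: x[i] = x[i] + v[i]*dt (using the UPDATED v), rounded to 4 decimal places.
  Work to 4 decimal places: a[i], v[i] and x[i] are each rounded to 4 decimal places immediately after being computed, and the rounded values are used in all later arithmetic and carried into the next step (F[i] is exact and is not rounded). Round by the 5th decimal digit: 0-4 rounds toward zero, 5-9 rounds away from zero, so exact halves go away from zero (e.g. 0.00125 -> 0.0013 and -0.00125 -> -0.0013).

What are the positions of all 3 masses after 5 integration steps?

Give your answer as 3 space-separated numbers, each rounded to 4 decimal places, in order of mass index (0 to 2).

Step 0: x=[5.0000 4.0000 7.0000] v=[0.0000 0.0000 0.0000]
Step 1: x=[4.7600 4.1600 7.0000] v=[-1.2000 0.8000 0.0000]
Step 2: x=[4.3056 4.4576 7.0064] v=[-2.2720 1.4880 0.0320]
Step 3: x=[3.6851 4.8511 7.0308] v=[-3.1027 1.9674 0.1222]
Step 4: x=[2.9638 5.2851 7.0881] v=[-3.6065 2.1701 0.2863]
Step 5: x=[2.2168 5.6984 7.1932] v=[-3.7350 2.0664 0.5257]

Answer: 2.2168 5.6984 7.1932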